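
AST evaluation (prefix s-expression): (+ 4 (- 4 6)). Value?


Evaluate inner: (- 4 6) = -2
Evaluate root: (+ 4 -2) = 2
Result: 2


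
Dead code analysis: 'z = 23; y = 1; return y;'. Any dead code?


z is assigned but never read
Dead: 'z = 23'


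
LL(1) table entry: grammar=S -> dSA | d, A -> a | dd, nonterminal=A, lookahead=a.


For [A, a]: 'a' ∈ FIRST(a)
Entry: A -> a


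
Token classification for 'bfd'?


Pattern: letter/underscore followed by alphanumerics, not a keyword
Type: IDENTIFIER


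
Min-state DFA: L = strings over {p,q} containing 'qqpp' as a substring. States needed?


KMP-style automaton: 4 progress states + 1 absorbing accept = 5
Minimal DFA: 5 states


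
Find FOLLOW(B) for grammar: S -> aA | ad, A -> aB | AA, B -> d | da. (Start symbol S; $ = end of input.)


$ ∈ FOLLOW(S). For each A -> αBβ: add FIRST(β)\{ε} to FOLLOW(B); if β nullable, add FOLLOW(A).
FOLLOW(B) = {$, a}


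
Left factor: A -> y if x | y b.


Common prefix: 'y'
Factored: A -> y A', A' -> if x | b


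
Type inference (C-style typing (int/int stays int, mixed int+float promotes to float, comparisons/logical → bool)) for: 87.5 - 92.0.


Operand types: float - float
Rule: mixed int/float promotes to float; int/int stays int
Result type: float


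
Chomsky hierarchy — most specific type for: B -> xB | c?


Right-linear: every RHS is a terminal or a terminal followed by one nonterminal
Classification: Type 3 (Regular)


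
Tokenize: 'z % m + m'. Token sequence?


Scan left to right, longest-match per lexeme
Tokens: ID(z), OP(%), ID(m), OP(+), ID(m)


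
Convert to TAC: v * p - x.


Break into single-operator statements:
t1 = v * p
t2 = t1 - x


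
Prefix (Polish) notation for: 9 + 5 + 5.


left-to-right (same/higher precedence on left): tree is (+ (+ 9 5) 5)
Prefix: + + 9 5 5


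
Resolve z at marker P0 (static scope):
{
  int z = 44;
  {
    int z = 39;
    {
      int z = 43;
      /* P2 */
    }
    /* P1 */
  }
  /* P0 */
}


z declared in the same block as P0
z = 44


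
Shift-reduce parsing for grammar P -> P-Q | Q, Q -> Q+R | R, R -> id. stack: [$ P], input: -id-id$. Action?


shift '-' to continue P -> P-Q
Action: shift


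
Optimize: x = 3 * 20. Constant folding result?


3 * 20 = 60 at compile time
Optimized: x = 60


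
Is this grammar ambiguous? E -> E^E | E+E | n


'n^n+n' has two parse trees (no precedence encoded between ^ and +)
Ambiguous


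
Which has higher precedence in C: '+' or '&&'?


'+' is additive (level 9); '&&' is logical AND (level 2)
Higher level binds tighter
'+' has higher precedence than '&&'


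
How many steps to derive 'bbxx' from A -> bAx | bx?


Derivation: A => bAx => bbxx
Steps: 2


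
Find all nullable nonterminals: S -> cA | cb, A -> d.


A nonterminal is nullable iff some alternative derives ε (directly, or every symbol in it is nullable)
Nullable: {}


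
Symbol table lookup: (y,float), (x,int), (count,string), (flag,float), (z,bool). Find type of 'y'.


Lookup 'y' → type float


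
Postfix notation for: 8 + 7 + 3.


Left to right (same or higher precedence on left)
Postfix: 8 7 + 3 +


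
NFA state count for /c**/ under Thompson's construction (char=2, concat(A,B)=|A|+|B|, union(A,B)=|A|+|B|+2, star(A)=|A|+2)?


Syntax tree has 1 char leaf(s), 0 union(s), 2 star(s)
chars contribute 1×2 = 2; each union adds +2; each star adds +2
Total: 2 + 0 + 4 = 6 states


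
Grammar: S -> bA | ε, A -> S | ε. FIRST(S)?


Per alternative of S: FIRST(bA) = {b}; FIRST(ε) = {ε}
FIRST(S) = {b, ε}


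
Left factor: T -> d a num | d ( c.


Common prefix: 'd'
Factored: T -> d T', T' -> a num | ( c


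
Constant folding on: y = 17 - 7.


17 - 7 = 10 at compile time
Optimized: y = 10


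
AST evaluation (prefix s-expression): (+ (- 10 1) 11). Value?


Evaluate inner: (- 10 1) = 9
Evaluate root: (+ 9 11) = 20
Result: 20


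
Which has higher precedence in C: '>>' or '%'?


'%' is multiplicative (level 10); '>>' is shift (level 8)
Higher level binds tighter
'%' has higher precedence than '>>'


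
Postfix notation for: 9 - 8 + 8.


Left to right (same or higher precedence on left)
Postfix: 9 8 - 8 +


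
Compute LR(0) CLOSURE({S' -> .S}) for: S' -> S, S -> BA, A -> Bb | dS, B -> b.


Start: S' -> .S
For each item with dot before a nonterminal B, add B -> .γ for every B-production
Closure: [S' -> .S, S -> .BA, B -> .b]


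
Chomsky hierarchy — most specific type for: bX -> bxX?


LHS has context (more than one symbol) and |LHS| ≤ |RHS|
Classification: Type 1 (Context-Sensitive)


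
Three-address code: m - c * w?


Break into single-operator statements:
t1 = c * w
t2 = m - t1


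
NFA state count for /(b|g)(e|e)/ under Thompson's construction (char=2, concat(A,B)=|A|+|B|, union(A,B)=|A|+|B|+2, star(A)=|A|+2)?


Syntax tree has 4 char leaf(s), 2 union(s), 0 star(s)
chars contribute 4×2 = 8; each union adds +2; each star adds +2
Total: 8 + 4 + 0 = 12 states


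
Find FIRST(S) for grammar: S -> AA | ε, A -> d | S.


Per alternative of S: FIRST(AA) = {d, ε}; FIRST(ε) = {ε}
FIRST(S) = {d, ε}


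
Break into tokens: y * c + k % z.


Scan left to right, longest-match per lexeme
Tokens: ID(y), OP(*), ID(c), OP(+), ID(k), OP(%), ID(z)


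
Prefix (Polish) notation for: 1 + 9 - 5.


left-to-right (same/higher precedence on left): tree is (- (+ 1 9) 5)
Prefix: - + 1 9 5


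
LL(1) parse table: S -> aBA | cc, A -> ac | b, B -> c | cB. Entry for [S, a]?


For [S, a]: 'a' ∈ FIRST(aBA)
Entry: S -> aBA


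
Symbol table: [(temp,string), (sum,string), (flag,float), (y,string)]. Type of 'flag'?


Lookup 'flag' → type float


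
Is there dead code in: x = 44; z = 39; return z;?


x is assigned but never read
Dead: 'x = 44'


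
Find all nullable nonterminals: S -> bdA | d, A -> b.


A nonterminal is nullable iff some alternative derives ε (directly, or every symbol in it is nullable)
Nullable: {}


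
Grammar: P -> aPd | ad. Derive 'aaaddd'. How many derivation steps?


Derivation: P => aPd => aaPdd => aaaddd
Steps: 3


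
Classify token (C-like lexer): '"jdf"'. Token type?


Pattern: double-quoted sequence
Type: STRING_LITERAL


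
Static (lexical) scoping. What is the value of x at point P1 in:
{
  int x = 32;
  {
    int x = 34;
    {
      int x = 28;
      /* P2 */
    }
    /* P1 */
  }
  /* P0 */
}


x declared in the same block as P1
x = 34


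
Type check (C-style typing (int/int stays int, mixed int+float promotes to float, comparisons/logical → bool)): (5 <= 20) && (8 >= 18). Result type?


Operand types: bool && bool
Rule: logical operators take bool operands and yield bool
Result type: bool


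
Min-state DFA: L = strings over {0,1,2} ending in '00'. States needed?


Track the longest suffix of input matching a prefix of '00': 3 classes (prefixes of length 0..2)
Minimal DFA: 3 states


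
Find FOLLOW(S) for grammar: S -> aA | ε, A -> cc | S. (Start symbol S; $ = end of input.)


$ ∈ FOLLOW(S). For each A -> αBβ: add FIRST(β)\{ε} to FOLLOW(B); if β nullable, add FOLLOW(A).
FOLLOW(S) = {$}


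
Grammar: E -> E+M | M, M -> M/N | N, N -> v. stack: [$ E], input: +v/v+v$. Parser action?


shift '+' to continue E -> E+M
Action: shift


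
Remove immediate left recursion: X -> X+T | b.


Left-recursive alternatives: X+T; non-recursive: b
Introduce X': X -> bX', X' -> +TX' | ε


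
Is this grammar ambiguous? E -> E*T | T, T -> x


precedence layered via separate nonterminal T: deterministic
Unambiguous


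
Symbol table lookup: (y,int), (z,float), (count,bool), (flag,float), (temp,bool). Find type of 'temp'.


Lookup 'temp' → type bool


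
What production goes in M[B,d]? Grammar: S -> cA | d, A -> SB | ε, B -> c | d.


For [B, d]: 'd' ∈ FIRST(d)
Entry: B -> d


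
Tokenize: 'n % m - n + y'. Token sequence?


Scan left to right, longest-match per lexeme
Tokens: ID(n), OP(%), ID(m), OP(-), ID(n), OP(+), ID(y)


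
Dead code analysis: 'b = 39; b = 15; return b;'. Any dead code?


first assignment to b is overwritten before any read
Dead: 'b = 39'


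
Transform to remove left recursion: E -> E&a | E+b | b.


Left-recursive alternatives: E&a, E+b; non-recursive: b
Introduce E': E -> bE', E' -> &aE' | +bE' | ε


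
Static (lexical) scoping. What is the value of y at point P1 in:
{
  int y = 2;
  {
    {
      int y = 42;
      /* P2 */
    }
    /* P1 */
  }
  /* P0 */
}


P1's block does not declare y; resolves to the enclosing declaration at depth 0
y = 2


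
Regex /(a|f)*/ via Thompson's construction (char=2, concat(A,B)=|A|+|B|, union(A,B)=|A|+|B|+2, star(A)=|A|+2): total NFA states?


Syntax tree has 2 char leaf(s), 1 union(s), 1 star(s)
chars contribute 2×2 = 4; each union adds +2; each star adds +2
Total: 4 + 2 + 2 = 8 states


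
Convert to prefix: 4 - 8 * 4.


'*' binds tighter: tree is (- 4 (* 8 4))
Prefix: - 4 * 8 4


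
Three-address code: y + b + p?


Break into single-operator statements:
t1 = y + b
t2 = t1 + p


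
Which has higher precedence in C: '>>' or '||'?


'>>' is shift (level 8); '||' is logical OR (level 1)
Higher level binds tighter
'>>' has higher precedence than '||'


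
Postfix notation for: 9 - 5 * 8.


* has higher precedence, evaluate 5*8 first
Postfix: 9 5 8 * -


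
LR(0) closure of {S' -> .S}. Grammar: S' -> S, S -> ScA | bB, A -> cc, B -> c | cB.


Start: S' -> .S
For each item with dot before a nonterminal B, add B -> .γ for every B-production
Closure: [S' -> .S, S -> .ScA, S -> .bB]


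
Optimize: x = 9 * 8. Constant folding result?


9 * 8 = 72 at compile time
Optimized: x = 72


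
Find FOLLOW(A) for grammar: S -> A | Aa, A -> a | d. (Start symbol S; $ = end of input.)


$ ∈ FOLLOW(S). For each A -> αBβ: add FIRST(β)\{ε} to FOLLOW(B); if β nullable, add FOLLOW(A).
FOLLOW(A) = {$, a}


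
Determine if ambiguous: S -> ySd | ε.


balanced y^n…d^n: each string has a unique parse
Unambiguous


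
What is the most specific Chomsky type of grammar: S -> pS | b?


Right-linear: every RHS is a terminal or a terminal followed by one nonterminal
Classification: Type 3 (Regular)


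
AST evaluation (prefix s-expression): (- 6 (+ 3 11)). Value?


Evaluate inner: (+ 3 11) = 14
Evaluate root: (- 6 14) = -8
Result: -8


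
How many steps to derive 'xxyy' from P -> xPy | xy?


Derivation: P => xPy => xxyy
Steps: 2


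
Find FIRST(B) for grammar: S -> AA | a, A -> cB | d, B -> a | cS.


Per alternative of B: FIRST(a) = {a}; FIRST(cS) = {c}
FIRST(B) = {a, c}


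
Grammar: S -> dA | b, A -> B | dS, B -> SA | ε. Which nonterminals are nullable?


A nonterminal is nullable iff some alternative derives ε (directly, or every symbol in it is nullable)
Nullable: {A, B}


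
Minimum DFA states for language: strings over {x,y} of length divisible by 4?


Track length mod 4: states 0..3, accept at 0
Minimal DFA: 4 states


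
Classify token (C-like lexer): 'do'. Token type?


Pattern: reserved word
Type: KEYWORD


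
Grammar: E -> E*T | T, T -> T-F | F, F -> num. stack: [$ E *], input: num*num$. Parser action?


no handle ('E*' is not any RHS); shift 'num'
Action: shift


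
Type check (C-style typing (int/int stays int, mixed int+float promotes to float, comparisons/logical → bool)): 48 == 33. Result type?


Operand types: int == int
Rule: comparison yields bool
Result type: bool


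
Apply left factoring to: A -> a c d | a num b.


Common prefix: 'a'
Factored: A -> a A', A' -> c d | num b


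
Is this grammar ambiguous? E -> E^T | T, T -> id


precedence layered via separate nonterminal T: deterministic
Unambiguous


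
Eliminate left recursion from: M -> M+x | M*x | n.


Left-recursive alternatives: M+x, M*x; non-recursive: n
Introduce M': M -> nM', M' -> +xM' | *xM' | ε


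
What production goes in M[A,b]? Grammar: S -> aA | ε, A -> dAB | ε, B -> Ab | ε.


For [A, b]: ε is nullable and 'b' ∈ FOLLOW(A)
Entry: A -> ε


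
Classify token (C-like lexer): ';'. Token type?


Pattern: delimiter/punctuation
Type: PUNCTUATION


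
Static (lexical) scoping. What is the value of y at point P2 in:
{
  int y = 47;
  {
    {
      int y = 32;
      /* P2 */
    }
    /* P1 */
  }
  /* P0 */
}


y declared in the same block as P2
y = 32


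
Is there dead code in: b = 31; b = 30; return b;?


first assignment to b is overwritten before any read
Dead: 'b = 31'


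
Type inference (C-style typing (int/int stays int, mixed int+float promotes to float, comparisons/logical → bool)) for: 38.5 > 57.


Operand types: float > int
Rule: comparison yields bool
Result type: bool


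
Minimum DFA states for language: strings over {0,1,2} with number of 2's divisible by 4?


Track (count of 2) mod 4: states 0..3, accept at 0
Minimal DFA: 4 states


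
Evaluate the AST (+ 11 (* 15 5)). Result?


Evaluate inner: (* 15 5) = 75
Evaluate root: (+ 11 75) = 86
Result: 86


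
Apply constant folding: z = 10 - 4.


10 - 4 = 6 at compile time
Optimized: z = 6


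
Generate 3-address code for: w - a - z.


Break into single-operator statements:
t1 = w - a
t2 = t1 - z


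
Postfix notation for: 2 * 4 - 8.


Left to right (same or higher precedence on left)
Postfix: 2 4 * 8 -


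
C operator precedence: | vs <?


'<' is relational (level 7); '|' is bitwise OR (level 3)
Higher level binds tighter
'<' has higher precedence than '|'


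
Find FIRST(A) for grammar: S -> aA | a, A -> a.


Per alternative of A: FIRST(a) = {a}
FIRST(A) = {a}


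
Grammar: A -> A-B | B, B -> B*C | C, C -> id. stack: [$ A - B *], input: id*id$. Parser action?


no handle; shift 'id'
Action: shift


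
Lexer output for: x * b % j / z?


Scan left to right, longest-match per lexeme
Tokens: ID(x), OP(*), ID(b), OP(%), ID(j), OP(/), ID(z)


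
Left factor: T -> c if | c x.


Common prefix: 'c'
Factored: T -> c T', T' -> if | x


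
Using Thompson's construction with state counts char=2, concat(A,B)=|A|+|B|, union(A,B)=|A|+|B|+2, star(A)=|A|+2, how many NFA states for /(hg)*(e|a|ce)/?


Syntax tree has 6 char leaf(s), 2 union(s), 1 star(s)
chars contribute 6×2 = 12; each union adds +2; each star adds +2
Total: 12 + 4 + 2 = 18 states


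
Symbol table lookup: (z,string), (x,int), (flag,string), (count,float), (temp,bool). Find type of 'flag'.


Lookup 'flag' → type string


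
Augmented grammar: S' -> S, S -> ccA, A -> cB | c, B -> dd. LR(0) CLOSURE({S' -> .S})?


Start: S' -> .S
For each item with dot before a nonterminal B, add B -> .γ for every B-production
Closure: [S' -> .S, S -> .ccA]


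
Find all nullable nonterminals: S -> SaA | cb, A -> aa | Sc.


A nonterminal is nullable iff some alternative derives ε (directly, or every symbol in it is nullable)
Nullable: {}


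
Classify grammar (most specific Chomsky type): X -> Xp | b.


Left-linear: every RHS is a terminal or one nonterminal followed by a terminal
Classification: Type 3 (Regular)


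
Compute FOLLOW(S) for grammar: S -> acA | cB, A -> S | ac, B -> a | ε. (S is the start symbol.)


$ ∈ FOLLOW(S). For each A -> αBβ: add FIRST(β)\{ε} to FOLLOW(B); if β nullable, add FOLLOW(A).
FOLLOW(S) = {$}


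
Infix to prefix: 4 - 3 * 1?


'*' binds tighter: tree is (- 4 (* 3 1))
Prefix: - 4 * 3 1


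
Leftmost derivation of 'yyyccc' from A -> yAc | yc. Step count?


Derivation: A => yAc => yyAcc => yyyccc
Steps: 3


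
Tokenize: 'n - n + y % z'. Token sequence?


Scan left to right, longest-match per lexeme
Tokens: ID(n), OP(-), ID(n), OP(+), ID(y), OP(%), ID(z)


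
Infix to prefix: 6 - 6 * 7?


'*' binds tighter: tree is (- 6 (* 6 7))
Prefix: - 6 * 6 7


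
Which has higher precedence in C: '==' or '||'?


'==' is equality (level 6); '||' is logical OR (level 1)
Higher level binds tighter
'==' has higher precedence than '||'


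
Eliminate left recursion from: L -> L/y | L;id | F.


Left-recursive alternatives: L/y, L;id; non-recursive: F
Introduce L': L -> FL', L' -> /yL' | ;idL' | ε


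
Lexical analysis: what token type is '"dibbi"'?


Pattern: double-quoted sequence
Type: STRING_LITERAL


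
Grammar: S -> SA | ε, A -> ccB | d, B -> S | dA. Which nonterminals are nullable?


A nonterminal is nullable iff some alternative derives ε (directly, or every symbol in it is nullable)
Nullable: {B, S}


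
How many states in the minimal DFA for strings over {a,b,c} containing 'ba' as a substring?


KMP-style automaton: 2 progress states + 1 absorbing accept = 3
Minimal DFA: 3 states


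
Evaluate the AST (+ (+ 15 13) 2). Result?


Evaluate inner: (+ 15 13) = 28
Evaluate root: (+ 28 2) = 30
Result: 30


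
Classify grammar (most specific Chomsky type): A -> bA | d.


Right-linear: every RHS is a terminal or a terminal followed by one nonterminal
Classification: Type 3 (Regular)


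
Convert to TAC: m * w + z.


Break into single-operator statements:
t1 = m * w
t2 = t1 + z


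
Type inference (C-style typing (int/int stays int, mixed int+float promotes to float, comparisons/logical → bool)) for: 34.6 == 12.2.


Operand types: float == float
Rule: comparison yields bool
Result type: bool


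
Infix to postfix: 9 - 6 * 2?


* has higher precedence, evaluate 6*2 first
Postfix: 9 6 2 * -


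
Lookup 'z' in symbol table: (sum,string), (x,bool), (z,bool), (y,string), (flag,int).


Lookup 'z' → type bool


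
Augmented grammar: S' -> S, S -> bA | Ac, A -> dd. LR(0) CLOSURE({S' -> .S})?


Start: S' -> .S
For each item with dot before a nonterminal B, add B -> .γ for every B-production
Closure: [S' -> .S, S -> .bA, S -> .Ac, A -> .dd]


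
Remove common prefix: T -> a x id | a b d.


Common prefix: 'a'
Factored: T -> a T', T' -> x id | b d


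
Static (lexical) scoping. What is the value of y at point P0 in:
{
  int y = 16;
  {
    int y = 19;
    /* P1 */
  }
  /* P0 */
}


y declared in the same block as P0
y = 16


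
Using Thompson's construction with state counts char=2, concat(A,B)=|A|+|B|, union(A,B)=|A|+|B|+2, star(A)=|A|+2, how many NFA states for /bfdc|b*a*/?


Syntax tree has 6 char leaf(s), 1 union(s), 2 star(s)
chars contribute 6×2 = 12; each union adds +2; each star adds +2
Total: 12 + 2 + 4 = 18 states


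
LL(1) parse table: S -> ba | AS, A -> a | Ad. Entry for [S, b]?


For [S, b]: 'b' ∈ FIRST(ba)
Entry: S -> ba


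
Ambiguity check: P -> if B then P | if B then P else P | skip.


dangling else: 'if B then if B then skip else skip' parses two ways
Ambiguous


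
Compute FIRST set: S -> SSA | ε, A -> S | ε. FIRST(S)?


Per alternative of S: FIRST(SSA) = {ε}; FIRST(ε) = {ε}
FIRST(S) = {ε}


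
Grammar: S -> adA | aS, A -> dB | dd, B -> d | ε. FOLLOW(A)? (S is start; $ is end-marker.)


$ ∈ FOLLOW(S). For each A -> αBβ: add FIRST(β)\{ε} to FOLLOW(B); if β nullable, add FOLLOW(A).
FOLLOW(A) = {$}


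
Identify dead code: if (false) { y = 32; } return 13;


condition is constant false, so the whole block is unreachable
Dead: 'if (false) { y = 32; }'


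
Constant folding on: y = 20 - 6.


20 - 6 = 14 at compile time
Optimized: y = 14


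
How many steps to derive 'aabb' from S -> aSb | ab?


Derivation: S => aSb => aabb
Steps: 2


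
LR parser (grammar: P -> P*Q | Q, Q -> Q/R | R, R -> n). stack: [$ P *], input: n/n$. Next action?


no handle ('P*' is not any RHS); shift 'n'
Action: shift


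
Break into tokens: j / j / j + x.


Scan left to right, longest-match per lexeme
Tokens: ID(j), OP(/), ID(j), OP(/), ID(j), OP(+), ID(x)


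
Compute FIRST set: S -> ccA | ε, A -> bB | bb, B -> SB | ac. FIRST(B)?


Per alternative of B: FIRST(SB) = {a, c}; FIRST(ac) = {a}
FIRST(B) = {a, c}


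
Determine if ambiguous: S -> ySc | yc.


balanced y^n…c^n: each string has a unique parse
Unambiguous


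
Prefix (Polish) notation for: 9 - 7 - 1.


left-to-right (same/higher precedence on left): tree is (- (- 9 7) 1)
Prefix: - - 9 7 1


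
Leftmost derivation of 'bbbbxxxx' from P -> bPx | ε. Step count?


Derivation: P => bPx => bbPxx => bbbPxxx => bbbbPxxxx => bbbbxxxx
Steps: 5


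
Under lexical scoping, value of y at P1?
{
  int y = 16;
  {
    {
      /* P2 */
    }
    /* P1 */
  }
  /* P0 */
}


P1's block does not declare y; resolves to the enclosing declaration at depth 0
y = 16


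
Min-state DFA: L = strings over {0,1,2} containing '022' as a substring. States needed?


KMP-style automaton: 3 progress states + 1 absorbing accept = 4
Minimal DFA: 4 states


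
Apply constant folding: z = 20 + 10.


20 + 10 = 30 at compile time
Optimized: z = 30


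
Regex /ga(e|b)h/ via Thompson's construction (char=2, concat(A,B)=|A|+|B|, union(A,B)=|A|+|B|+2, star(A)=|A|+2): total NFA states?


Syntax tree has 5 char leaf(s), 1 union(s), 0 star(s)
chars contribute 5×2 = 10; each union adds +2; each star adds +2
Total: 10 + 2 + 0 = 12 states


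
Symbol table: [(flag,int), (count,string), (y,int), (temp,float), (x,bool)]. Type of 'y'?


Lookup 'y' → type int


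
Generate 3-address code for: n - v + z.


Break into single-operator statements:
t1 = n - v
t2 = t1 + z


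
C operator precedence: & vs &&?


'&' is bitwise AND (level 5); '&&' is logical AND (level 2)
Higher level binds tighter
'&' has higher precedence than '&&'


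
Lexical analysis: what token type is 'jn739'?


Pattern: letter/underscore followed by alphanumerics, not a keyword
Type: IDENTIFIER


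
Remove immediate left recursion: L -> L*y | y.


Left-recursive alternatives: L*y; non-recursive: y
Introduce L': L -> yL', L' -> *yL' | ε


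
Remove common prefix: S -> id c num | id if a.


Common prefix: 'id'
Factored: S -> id S', S' -> c num | if a


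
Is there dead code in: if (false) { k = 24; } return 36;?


condition is constant false, so the whole block is unreachable
Dead: 'if (false) { k = 24; }'


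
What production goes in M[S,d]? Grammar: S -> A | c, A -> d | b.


For [S, d]: 'd' ∈ FIRST(A)
Entry: S -> A


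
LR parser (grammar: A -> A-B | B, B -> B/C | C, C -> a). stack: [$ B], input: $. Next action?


lookahead ∉ {/} so B won't extend; reduce A -> B
Action: reduce (A -> B)


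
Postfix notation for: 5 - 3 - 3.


Left to right (same or higher precedence on left)
Postfix: 5 3 - 3 -


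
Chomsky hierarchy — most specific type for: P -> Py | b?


Left-linear: every RHS is a terminal or one nonterminal followed by a terminal
Classification: Type 3 (Regular)


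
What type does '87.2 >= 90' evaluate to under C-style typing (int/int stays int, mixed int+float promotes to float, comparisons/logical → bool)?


Operand types: float >= int
Rule: comparison yields bool
Result type: bool


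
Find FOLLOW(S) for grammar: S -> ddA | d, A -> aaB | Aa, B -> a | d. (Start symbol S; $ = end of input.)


$ ∈ FOLLOW(S). For each A -> αBβ: add FIRST(β)\{ε} to FOLLOW(B); if β nullable, add FOLLOW(A).
FOLLOW(S) = {$}


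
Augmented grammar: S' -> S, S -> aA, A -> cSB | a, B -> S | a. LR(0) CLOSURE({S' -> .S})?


Start: S' -> .S
For each item with dot before a nonterminal B, add B -> .γ for every B-production
Closure: [S' -> .S, S -> .aA]


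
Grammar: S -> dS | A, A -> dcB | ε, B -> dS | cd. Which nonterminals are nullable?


A nonterminal is nullable iff some alternative derives ε (directly, or every symbol in it is nullable)
Nullable: {A, S}


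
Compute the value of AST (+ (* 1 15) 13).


Evaluate inner: (* 1 15) = 15
Evaluate root: (+ 15 13) = 28
Result: 28


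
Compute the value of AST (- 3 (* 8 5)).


Evaluate inner: (* 8 5) = 40
Evaluate root: (- 3 40) = -37
Result: -37


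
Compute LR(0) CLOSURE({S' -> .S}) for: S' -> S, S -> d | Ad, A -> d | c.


Start: S' -> .S
For each item with dot before a nonterminal B, add B -> .γ for every B-production
Closure: [S' -> .S, S -> .d, S -> .Ad, A -> .d, A -> .c]


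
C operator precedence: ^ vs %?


'%' is multiplicative (level 10); '^' is bitwise XOR (level 4)
Higher level binds tighter
'%' has higher precedence than '^'


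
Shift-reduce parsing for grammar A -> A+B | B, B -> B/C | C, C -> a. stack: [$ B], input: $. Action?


lookahead ∉ {/} so B won't extend; reduce A -> B
Action: reduce (A -> B)


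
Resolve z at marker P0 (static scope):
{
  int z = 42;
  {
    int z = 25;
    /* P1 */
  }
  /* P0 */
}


z declared in the same block as P0
z = 42


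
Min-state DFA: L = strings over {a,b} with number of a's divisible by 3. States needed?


Track (count of a) mod 3: states 0..2, accept at 0
Minimal DFA: 3 states


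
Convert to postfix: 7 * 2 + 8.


Left to right (same or higher precedence on left)
Postfix: 7 2 * 8 +


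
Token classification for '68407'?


Pattern: digits only
Type: INTEGER_LITERAL


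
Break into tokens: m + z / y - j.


Scan left to right, longest-match per lexeme
Tokens: ID(m), OP(+), ID(z), OP(/), ID(y), OP(-), ID(j)


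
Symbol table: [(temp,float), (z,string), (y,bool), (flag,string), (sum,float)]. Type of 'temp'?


Lookup 'temp' → type float


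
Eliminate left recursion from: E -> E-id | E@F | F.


Left-recursive alternatives: E-id, E@F; non-recursive: F
Introduce E': E -> FE', E' -> -idE' | @FE' | ε


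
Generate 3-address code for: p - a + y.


Break into single-operator statements:
t1 = p - a
t2 = t1 + y


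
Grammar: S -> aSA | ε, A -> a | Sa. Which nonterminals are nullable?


A nonterminal is nullable iff some alternative derives ε (directly, or every symbol in it is nullable)
Nullable: {S}


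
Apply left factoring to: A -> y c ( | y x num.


Common prefix: 'y'
Factored: A -> y A', A' -> c ( | x num


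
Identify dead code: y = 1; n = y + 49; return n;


y is read by n's definition; n is returned
No dead code


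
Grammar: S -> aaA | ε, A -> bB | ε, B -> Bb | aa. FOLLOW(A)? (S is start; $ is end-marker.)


$ ∈ FOLLOW(S). For each A -> αBβ: add FIRST(β)\{ε} to FOLLOW(B); if β nullable, add FOLLOW(A).
FOLLOW(A) = {$}


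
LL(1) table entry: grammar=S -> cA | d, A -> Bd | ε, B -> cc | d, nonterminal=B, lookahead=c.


For [B, c]: 'c' ∈ FIRST(cc)
Entry: B -> cc


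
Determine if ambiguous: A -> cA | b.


right-linear, alternatives start with distinct terminals 'c' vs 'b': unique leftmost derivation
Unambiguous


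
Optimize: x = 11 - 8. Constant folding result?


11 - 8 = 3 at compile time
Optimized: x = 3


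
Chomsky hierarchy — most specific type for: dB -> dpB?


LHS has context (more than one symbol) and |LHS| ≤ |RHS|
Classification: Type 1 (Context-Sensitive)


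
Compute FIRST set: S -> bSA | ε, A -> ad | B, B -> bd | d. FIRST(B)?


Per alternative of B: FIRST(bd) = {b}; FIRST(d) = {d}
FIRST(B) = {b, d}


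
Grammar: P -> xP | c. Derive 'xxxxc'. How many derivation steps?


Derivation: P => xP => xxP => xxxP => xxxxP => xxxxc
Steps: 5


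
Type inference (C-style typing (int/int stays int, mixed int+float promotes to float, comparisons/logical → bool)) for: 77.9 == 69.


Operand types: float == int
Rule: comparison yields bool
Result type: bool


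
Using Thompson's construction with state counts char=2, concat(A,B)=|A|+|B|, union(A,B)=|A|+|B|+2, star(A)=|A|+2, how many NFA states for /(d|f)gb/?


Syntax tree has 4 char leaf(s), 1 union(s), 0 star(s)
chars contribute 4×2 = 8; each union adds +2; each star adds +2
Total: 8 + 2 + 0 = 10 states


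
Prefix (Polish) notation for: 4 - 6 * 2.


'*' binds tighter: tree is (- 4 (* 6 2))
Prefix: - 4 * 6 2


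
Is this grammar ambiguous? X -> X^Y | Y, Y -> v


precedence layered via separate nonterminal Y: deterministic
Unambiguous


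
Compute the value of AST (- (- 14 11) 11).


Evaluate inner: (- 14 11) = 3
Evaluate root: (- 3 11) = -8
Result: -8


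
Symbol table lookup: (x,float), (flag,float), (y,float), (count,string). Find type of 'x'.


Lookup 'x' → type float


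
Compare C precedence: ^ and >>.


'>>' is shift (level 8); '^' is bitwise XOR (level 4)
Higher level binds tighter
'>>' has higher precedence than '^'


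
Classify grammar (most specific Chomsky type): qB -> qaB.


LHS has context (more than one symbol) and |LHS| ≤ |RHS|
Classification: Type 1 (Context-Sensitive)


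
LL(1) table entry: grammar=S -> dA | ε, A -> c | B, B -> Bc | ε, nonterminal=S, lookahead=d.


For [S, d]: 'd' ∈ FIRST(dA)
Entry: S -> dA


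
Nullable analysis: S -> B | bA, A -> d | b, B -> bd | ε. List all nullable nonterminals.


A nonterminal is nullable iff some alternative derives ε (directly, or every symbol in it is nullable)
Nullable: {B, S}


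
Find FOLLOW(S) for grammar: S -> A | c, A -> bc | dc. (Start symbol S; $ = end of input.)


$ ∈ FOLLOW(S). For each A -> αBβ: add FIRST(β)\{ε} to FOLLOW(B); if β nullable, add FOLLOW(A).
FOLLOW(S) = {$}


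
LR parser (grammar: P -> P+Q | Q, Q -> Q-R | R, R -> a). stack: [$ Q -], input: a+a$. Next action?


no handle; shift 'a'
Action: shift


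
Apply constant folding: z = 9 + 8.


9 + 8 = 17 at compile time
Optimized: z = 17


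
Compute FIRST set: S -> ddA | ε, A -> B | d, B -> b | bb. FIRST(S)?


Per alternative of S: FIRST(ddA) = {d}; FIRST(ε) = {ε}
FIRST(S) = {d, ε}


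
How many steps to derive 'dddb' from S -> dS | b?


Derivation: S => dS => ddS => dddS => dddb
Steps: 4


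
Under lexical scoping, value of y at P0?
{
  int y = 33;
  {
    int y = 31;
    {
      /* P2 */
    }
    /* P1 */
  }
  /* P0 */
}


y declared in the same block as P0
y = 33


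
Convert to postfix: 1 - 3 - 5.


Left to right (same or higher precedence on left)
Postfix: 1 3 - 5 -


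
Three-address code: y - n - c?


Break into single-operator statements:
t1 = y - n
t2 = t1 - c


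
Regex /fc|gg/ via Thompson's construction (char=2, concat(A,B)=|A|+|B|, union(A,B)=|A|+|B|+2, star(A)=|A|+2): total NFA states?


Syntax tree has 4 char leaf(s), 1 union(s), 0 star(s)
chars contribute 4×2 = 8; each union adds +2; each star adds +2
Total: 8 + 2 + 0 = 10 states


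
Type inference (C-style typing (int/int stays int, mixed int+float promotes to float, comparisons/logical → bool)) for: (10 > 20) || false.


Operand types: bool || bool
Rule: logical operators take bool operands and yield bool
Result type: bool


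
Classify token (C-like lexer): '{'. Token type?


Pattern: delimiter/punctuation
Type: PUNCTUATION


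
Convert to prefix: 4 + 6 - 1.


left-to-right (same/higher precedence on left): tree is (- (+ 4 6) 1)
Prefix: - + 4 6 1


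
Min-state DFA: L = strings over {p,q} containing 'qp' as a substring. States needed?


KMP-style automaton: 2 progress states + 1 absorbing accept = 3
Minimal DFA: 3 states


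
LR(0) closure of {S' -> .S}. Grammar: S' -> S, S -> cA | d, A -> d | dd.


Start: S' -> .S
For each item with dot before a nonterminal B, add B -> .γ for every B-production
Closure: [S' -> .S, S -> .cA, S -> .d]


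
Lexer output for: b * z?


Scan left to right, longest-match per lexeme
Tokens: ID(b), OP(*), ID(z)


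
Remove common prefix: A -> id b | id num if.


Common prefix: 'id'
Factored: A -> id A', A' -> b | num if


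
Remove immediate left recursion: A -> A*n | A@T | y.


Left-recursive alternatives: A*n, A@T; non-recursive: y
Introduce A': A -> yA', A' -> *nA' | @TA' | ε


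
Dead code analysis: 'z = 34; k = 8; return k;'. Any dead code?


z is assigned but never read
Dead: 'z = 34'


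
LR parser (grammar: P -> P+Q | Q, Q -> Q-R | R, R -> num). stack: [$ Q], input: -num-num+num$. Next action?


shift '-' to continue Q -> Q-R
Action: shift


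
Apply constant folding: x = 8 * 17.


8 * 17 = 136 at compile time
Optimized: x = 136


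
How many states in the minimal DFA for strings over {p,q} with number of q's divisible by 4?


Track (count of q) mod 4: states 0..3, accept at 0
Minimal DFA: 4 states


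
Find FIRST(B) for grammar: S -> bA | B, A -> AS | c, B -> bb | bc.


Per alternative of B: FIRST(bb) = {b}; FIRST(bc) = {b}
FIRST(B) = {b}


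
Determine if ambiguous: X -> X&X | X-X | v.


'v&v-v' has two parse trees (no precedence encoded between & and -)
Ambiguous


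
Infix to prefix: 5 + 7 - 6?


left-to-right (same/higher precedence on left): tree is (- (+ 5 7) 6)
Prefix: - + 5 7 6


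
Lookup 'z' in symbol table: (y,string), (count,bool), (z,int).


Lookup 'z' → type int


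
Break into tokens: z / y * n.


Scan left to right, longest-match per lexeme
Tokens: ID(z), OP(/), ID(y), OP(*), ID(n)


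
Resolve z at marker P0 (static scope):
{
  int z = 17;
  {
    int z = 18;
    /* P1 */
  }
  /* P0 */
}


z declared in the same block as P0
z = 17


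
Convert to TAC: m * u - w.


Break into single-operator statements:
t1 = m * u
t2 = t1 - w


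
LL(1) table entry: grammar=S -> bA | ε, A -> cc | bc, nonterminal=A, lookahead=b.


For [A, b]: 'b' ∈ FIRST(bc)
Entry: A -> bc


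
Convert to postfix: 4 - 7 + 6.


Left to right (same or higher precedence on left)
Postfix: 4 7 - 6 +


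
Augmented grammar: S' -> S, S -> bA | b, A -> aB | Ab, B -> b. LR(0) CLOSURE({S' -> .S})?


Start: S' -> .S
For each item with dot before a nonterminal B, add B -> .γ for every B-production
Closure: [S' -> .S, S -> .bA, S -> .b]


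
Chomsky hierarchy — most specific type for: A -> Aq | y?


Left-linear: every RHS is a terminal or one nonterminal followed by a terminal
Classification: Type 3 (Regular)


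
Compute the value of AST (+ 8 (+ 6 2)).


Evaluate inner: (+ 6 2) = 8
Evaluate root: (+ 8 8) = 16
Result: 16


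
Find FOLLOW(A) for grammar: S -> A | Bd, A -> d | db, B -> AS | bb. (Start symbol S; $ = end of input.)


$ ∈ FOLLOW(S). For each A -> αBβ: add FIRST(β)\{ε} to FOLLOW(B); if β nullable, add FOLLOW(A).
FOLLOW(A) = {$, b, d}


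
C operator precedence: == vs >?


'>' is relational (level 7); '==' is equality (level 6)
Higher level binds tighter
'>' has higher precedence than '=='


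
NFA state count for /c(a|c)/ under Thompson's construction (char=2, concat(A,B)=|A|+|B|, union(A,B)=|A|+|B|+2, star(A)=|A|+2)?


Syntax tree has 3 char leaf(s), 1 union(s), 0 star(s)
chars contribute 3×2 = 6; each union adds +2; each star adds +2
Total: 6 + 2 + 0 = 8 states


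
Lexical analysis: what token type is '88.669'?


Pattern: digits with a decimal point
Type: FLOAT_LITERAL


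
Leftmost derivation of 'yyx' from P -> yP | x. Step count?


Derivation: P => yP => yyP => yyx
Steps: 3


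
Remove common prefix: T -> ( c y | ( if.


Common prefix: '('
Factored: T -> ( T', T' -> c y | if


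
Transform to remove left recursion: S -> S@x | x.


Left-recursive alternatives: S@x; non-recursive: x
Introduce S': S -> xS', S' -> @xS' | ε


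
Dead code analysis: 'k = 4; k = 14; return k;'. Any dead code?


first assignment to k is overwritten before any read
Dead: 'k = 4'


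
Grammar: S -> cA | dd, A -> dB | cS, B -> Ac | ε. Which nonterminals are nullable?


A nonterminal is nullable iff some alternative derives ε (directly, or every symbol in it is nullable)
Nullable: {B}


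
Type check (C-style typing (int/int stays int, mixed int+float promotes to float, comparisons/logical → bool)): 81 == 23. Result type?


Operand types: int == int
Rule: comparison yields bool
Result type: bool


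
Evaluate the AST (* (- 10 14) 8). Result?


Evaluate inner: (- 10 14) = -4
Evaluate root: (* -4 8) = -32
Result: -32


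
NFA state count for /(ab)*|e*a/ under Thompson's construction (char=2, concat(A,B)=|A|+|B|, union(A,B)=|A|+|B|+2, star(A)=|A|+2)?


Syntax tree has 4 char leaf(s), 1 union(s), 2 star(s)
chars contribute 4×2 = 8; each union adds +2; each star adds +2
Total: 8 + 2 + 4 = 14 states


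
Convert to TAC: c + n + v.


Break into single-operator statements:
t1 = c + n
t2 = t1 + v


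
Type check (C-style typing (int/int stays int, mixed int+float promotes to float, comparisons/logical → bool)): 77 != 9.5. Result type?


Operand types: int != float
Rule: comparison yields bool
Result type: bool


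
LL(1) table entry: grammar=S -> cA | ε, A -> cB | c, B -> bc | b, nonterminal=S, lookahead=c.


For [S, c]: 'c' ∈ FIRST(cA)
Entry: S -> cA


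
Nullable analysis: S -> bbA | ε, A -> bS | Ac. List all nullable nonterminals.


A nonterminal is nullable iff some alternative derives ε (directly, or every symbol in it is nullable)
Nullable: {S}


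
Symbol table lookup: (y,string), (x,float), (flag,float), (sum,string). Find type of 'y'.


Lookup 'y' → type string


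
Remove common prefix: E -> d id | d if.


Common prefix: 'd'
Factored: E -> d E', E' -> id | if


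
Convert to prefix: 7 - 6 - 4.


left-to-right (same/higher precedence on left): tree is (- (- 7 6) 4)
Prefix: - - 7 6 4


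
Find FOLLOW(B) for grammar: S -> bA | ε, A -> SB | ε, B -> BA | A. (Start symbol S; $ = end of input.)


$ ∈ FOLLOW(S). For each A -> αBβ: add FIRST(β)\{ε} to FOLLOW(B); if β nullable, add FOLLOW(A).
FOLLOW(B) = {$, b}


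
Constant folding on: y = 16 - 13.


16 - 13 = 3 at compile time
Optimized: y = 3


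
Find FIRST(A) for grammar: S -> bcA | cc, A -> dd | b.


Per alternative of A: FIRST(dd) = {d}; FIRST(b) = {b}
FIRST(A) = {b, d}


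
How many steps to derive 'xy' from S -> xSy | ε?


Derivation: S => xSy => xy
Steps: 2


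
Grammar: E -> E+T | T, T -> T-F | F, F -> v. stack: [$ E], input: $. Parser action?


start symbol E on stack, input exhausted
Action: accept


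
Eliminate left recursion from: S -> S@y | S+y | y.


Left-recursive alternatives: S@y, S+y; non-recursive: y
Introduce S': S -> yS', S' -> @yS' | +yS' | ε


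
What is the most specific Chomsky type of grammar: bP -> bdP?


LHS has context (more than one symbol) and |LHS| ≤ |RHS|
Classification: Type 1 (Context-Sensitive)


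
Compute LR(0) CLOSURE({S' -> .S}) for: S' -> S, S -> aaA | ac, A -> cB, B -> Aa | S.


Start: S' -> .S
For each item with dot before a nonterminal B, add B -> .γ for every B-production
Closure: [S' -> .S, S -> .aaA, S -> .ac]


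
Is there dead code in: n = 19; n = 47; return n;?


first assignment to n is overwritten before any read
Dead: 'n = 19'


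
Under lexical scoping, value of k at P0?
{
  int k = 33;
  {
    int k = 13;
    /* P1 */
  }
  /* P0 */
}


k declared in the same block as P0
k = 33


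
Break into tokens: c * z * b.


Scan left to right, longest-match per lexeme
Tokens: ID(c), OP(*), ID(z), OP(*), ID(b)


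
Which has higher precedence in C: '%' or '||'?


'%' is multiplicative (level 10); '||' is logical OR (level 1)
Higher level binds tighter
'%' has higher precedence than '||'


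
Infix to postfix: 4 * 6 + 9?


Left to right (same or higher precedence on left)
Postfix: 4 6 * 9 +


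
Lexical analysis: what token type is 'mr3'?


Pattern: letter/underscore followed by alphanumerics, not a keyword
Type: IDENTIFIER
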